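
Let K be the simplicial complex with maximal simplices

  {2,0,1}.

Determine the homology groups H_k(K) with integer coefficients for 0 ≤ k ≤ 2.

H_0 ≅ Z,  H_1 = 0,  H_2 = 0.

Fix the vertex order 0 < 1 < 2 and write every simplex with vertices in increasing order. Then dim K = 2 and the simplices of K are:

  0-simplices (3): [0], [1], [2]
  1-simplices (3): [0,1], [0,2], [1,2]
  2-simplices (1): [0,1,2]

Hence C_0 ≅ Z^3, C_1 ≅ Z^3, C_2 ≅ Z^1.

The boundary map ∂_1: C_1 → C_0 is given by ∂[p,q] = [q] − [p]. For instance
  ∂[0,2] = [2] − [0].
The 3×3 boundary matrix has rank 2 and Smith normal form diag(1,1).

The boundary map ∂_2: C_2 → C_1 acts by ∂[p,q,r] = [q,r] − [p,r] + [p,q]. For instance
  ∂[0,1,2] = [1,2] − [0,2] + [0,1].
This gives a 3×1 integer matrix of rank 1; reducing to Smith normal form yields diagonal entries (1).

Now H_k = ker ∂_k / im ∂_{k+1}, so:

  H_0: rank C_0 − rank ∂_1 = 3 − 2 = 1, and the invariant factors of ∂_1 are all 1, so H_0 = Z.
  H_1: rank ker ∂_1 − rank ∂_2 = (3 − 2) − 1 = 0, and the invariant factors of ∂_2 are all 1, so H_1 = 0.
  H_2: rank ker ∂_2 − rank ∂_3 = (1 − 1) − 0 = 0, and there is no ∂_3, so H_2 = 0.

As a check, the Euler characteristic is 3 − 3 + 1 = 1, which agrees with 1 − 0 + 0 = 1.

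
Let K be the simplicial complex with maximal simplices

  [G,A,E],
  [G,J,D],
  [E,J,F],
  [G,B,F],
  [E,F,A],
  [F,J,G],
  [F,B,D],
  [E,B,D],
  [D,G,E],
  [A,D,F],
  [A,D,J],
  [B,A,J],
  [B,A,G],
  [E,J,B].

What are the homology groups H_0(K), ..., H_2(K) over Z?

H_0 ≅ Z,  H_1 ≅ Z^2,  H_2 ≅ Z.

Order the vertices as A < B < D < E < F < G < J. Listing each simplex with vertices in this order, K has dimension 2 with simplices:

  0-simplices (7): A, B, D, E, F, G, J
  1-simplices (21): AB, AD, AE, AF, AG, AJ, BD, BE, BF, BG, BJ, DE, DF, DG, DJ, EF, EG, EJ, FG, FJ, GJ
  2-simplices (14): ABG, ABJ, ADF, ADJ, AEF, AEG, BDE, BDF, BEJ, BFG, DEG, DGJ, EFJ, FGJ

giving chain groups C_0 ≅ Z^7, C_1 ≅ Z^21, C_2 ≅ Z^14.

∂_1: C_1 → C_0 sends each edge [p,q] (with p < q) to q − p.
As a 7×21 matrix over Z this has rank 6, with invariant factors (1,1,1,1,1,1).

∂_2: C_2 → C_1 maps a triangle to the signed sum of its edges. For instance
  ∂ABG = BG − AG + AB,
  ∂FGJ = GJ − FJ + FG.
The resulting 21×14 matrix has rank 13, and its Smith normal form has invariant factors (1,1,1,1,1,1,1,1,1,1,1,1,1).

Computing H_k = (kernel of ∂_k) / (image of ∂_{k+1}):

  H_0: rank C_0 − rank ∂_1 = 7 − 6 = 1, and the invariant factors of ∂_1 are all 1, so H_0 = Z.
  H_1: rank ker ∂_1 − rank ∂_2 = (21 − 6) − 13 = 2, and the invariant factors of ∂_2 are all 1, so H_1 = Z^2.
  H_2: rank ker ∂_2 − rank ∂_3 = (14 − 13) − 0 = 1, and there is no ∂_3, so H_2 = Z.

As a check, the Euler characteristic is 7 − 21 + 14 = 0, which agrees with 1 − 2 + 1 = 0.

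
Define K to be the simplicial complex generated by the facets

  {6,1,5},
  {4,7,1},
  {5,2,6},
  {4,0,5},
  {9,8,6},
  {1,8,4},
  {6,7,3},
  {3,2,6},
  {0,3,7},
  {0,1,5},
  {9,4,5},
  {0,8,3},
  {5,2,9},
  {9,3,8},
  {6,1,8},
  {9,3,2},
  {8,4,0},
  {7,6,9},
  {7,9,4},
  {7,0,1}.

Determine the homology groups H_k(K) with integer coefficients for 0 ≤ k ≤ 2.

H_0 = Z,  H_1 = Z ⊕ Z/2,  H_2 = 0.

Order the vertices as 0 < 1 < 2 < 3 < 4 < 5 < 6 < 7 < 8 < 9. Listing each simplex with vertices in this order, K has dimension 2 with simplices:

  0-simplices (10): [0], [1], [2], [3], [4], [5], [6], [7], [8], [9]
  1-simplices (30): (30 of them)
  2-simplices (20): (20 of them)

Hence C_0 ≅ Z^10, C_1 ≅ Z^30, C_2 ≅ Z^20.

The boundary map ∂_1: C_1 → C_0 sends each edge [p,q] (with p < q) to q − p.
The 10×30 boundary matrix has rank 9 and Smith normal form diag(1,1,1,1,1,1,1,1,1).

∂_2: C_2 → C_1 sends each 2-simplex [p,q,r] to [q,r] − [p,r] + [p,q]. For instance
  ∂[0,1,7] = [1,7] − [0,7] + [0,1],
  ∂[1,5,6] = [5,6] − [1,6] + [1,5].
The resulting 30×20 matrix has rank 20, and its Smith normal form has invariant factors (1,1,1,1,1,1,1,1,1,1,1,1,1,1,1,1,1,1,1,2).

Computing H_k = (kernel of ∂_k) / (image of ∂_{k+1}):

  H_0: rank C_0 − rank ∂_1 = 10 − 9 = 1, and the invariant factors of ∂_1 are all 1, so H_0 ≅ Z.
  H_1: rank ker ∂_1 − rank ∂_2 = (30 − 9) − 20 = 1, and ∂_2 has invariant factor 2 > 1, so H_1 ≅ Z ⊕ Z/2.
  H_2: rank ker ∂_2 − rank ∂_3 = (20 − 20) − 0 = 0, and there is no ∂_3, so H_2 ≅ 0.

As a check, the Euler characteristic is 10 − 30 + 20 = 0, which agrees with 1 − 1 + 0 = 0.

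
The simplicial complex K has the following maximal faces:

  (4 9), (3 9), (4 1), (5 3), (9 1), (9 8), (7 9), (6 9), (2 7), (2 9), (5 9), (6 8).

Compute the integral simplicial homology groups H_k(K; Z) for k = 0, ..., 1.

We work with the vertex ordering 1 < 2 < 3 < 4 < 5 < 6 < 7 < 8 < 9. The simplices of K, each written with vertices in increasing order, are:

  0-simplices (9): [1], [2], [3], [4], [5], [6], [7], [8], [9]
  1-simplices (12): [1,4], [1,9], [2,7], [2,9], [3,5], [3,9], [4,9], [5,9], [6,8], [6,9], [7,9], [8,9]

Hence C_0 ≅ Z^9, C_1 ≅ Z^12.

Boundary ∂_1: C_1 → C_0 maps an edge to its endpoints' difference, ∂[p,q] = q − p.
This gives a 9×12 integer matrix of rank 8; reducing to Smith normal form yields diagonal entries (1,1,1,1,1,1,1,1).

Reading off H_k = ker ∂_k / im ∂_{k+1}:

  H_0: rank C_0 − rank ∂_1 = 9 − 8 = 1, and the invariant factors of ∂_1 are all 1, so H_0 ≅ Z.
  H_1: rank ker ∂_1 − rank ∂_2 = (12 − 8) − 0 = 4, and there is no ∂_2, so H_1 ≅ Z^4.

H_0 = Z,  H_1 = Z^4.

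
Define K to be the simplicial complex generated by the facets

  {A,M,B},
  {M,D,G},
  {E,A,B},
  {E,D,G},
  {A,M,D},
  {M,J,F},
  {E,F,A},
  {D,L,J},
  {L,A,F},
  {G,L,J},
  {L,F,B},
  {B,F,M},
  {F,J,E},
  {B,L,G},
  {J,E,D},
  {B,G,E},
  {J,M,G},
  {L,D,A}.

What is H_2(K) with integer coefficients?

H_2 ≅ 0.

Take the total order A < B < D < E < F < G < J < L < M on the vertex set. Then K (dimension 2) consists of the simplices:

  0-simplices (9): A, B, D, E, F, G, J, L, M
  1-simplices (27): AB, AD, AE, AF, AL, AM, BE, BF, BG, BL, BM, DE, DG, DJ, DL, DM, EF, EG, EJ, FJ, FL, FM, GJ, GL, GM, JL, JM
  2-simplices (18): ABE, ABM, ADL, ADM, AEF, AFL, BEG, BFL, BFM, BGL, DEG, DEJ, DGM, DJL, EFJ, FJM, GJL, GJM

Hence C_0 ≅ Z^9, C_1 ≅ Z^27, C_2 ≅ Z^18.

∂_1: C_1 → C_0 maps an edge to its endpoints' difference, ∂[p,q] = q − p.
As a 9×27 matrix over Z this has rank 8, with invariant factors (1,1,1,1,1,1,1,1).

∂_2: C_2 → C_1 maps a triangle to the signed sum of its edges. For instance
  ∂BFM = FM − BM + BF,
  ∂AFL = FL − AL + AF.
The resulting 27×18 matrix has rank 18, and its Smith normal form has invariant factors (1,1,1,1,1,1,1,1,1,1,1,1,1,1,1,1,1,2).

Reading off H_k = ker ∂_k / im ∂_{k+1}:

  H_2: rank ker ∂_2 − rank ∂_3 = (18 − 18) − 0 = 0, and there is no ∂_3, so H_2 = 0.

(K is a triangulation of the Klein bottle.)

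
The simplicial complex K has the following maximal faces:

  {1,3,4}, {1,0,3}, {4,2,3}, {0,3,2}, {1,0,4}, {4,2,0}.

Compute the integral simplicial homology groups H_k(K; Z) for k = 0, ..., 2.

H_0 ≅ Z,  H_1 = 0,  H_2 ≅ Z.

Take the total order 0 < 1 < 2 < 3 < 4 on the vertex set. Then K (dimension 2) consists of the simplices:

  0-simplices (5): [0], [1], [2], [3], [4]
  1-simplices (9): [0,1], [0,2], [0,3], [0,4], [1,3], [1,4], [2,3], [2,4], [3,4]
  2-simplices (6): [0,1,3], [0,1,4], [0,2,3], [0,2,4], [1,3,4], [2,3,4]

Hence C_0 ≅ Z^5, C_1 ≅ Z^9, C_2 ≅ Z^6.

Boundary ∂_1: C_1 → C_0 is given by ∂[p,q] = [q] − [p].
As a 5×9 matrix over Z this has rank 4, with invariant factors (1,1,1,1).

Boundary ∂_2: C_2 → C_1 sends each 2-simplex [p,q,r] to [q,r] − [p,r] + [p,q]. For instance
  ∂[2,3,4] = [3,4] − [2,4] + [2,3],
  ∂[0,1,4] = [1,4] − [0,4] + [0,1].
The 9×6 boundary matrix has rank 5 and Smith normal form diag(1,1,1,1,1).

From H_k ≅ ker(∂_k) / im(∂_{k+1}) we obtain:

  H_0: rank C_0 − rank ∂_1 = 5 − 4 = 1, and the invariant factors of ∂_1 are all 1, so H_0 ≅ Z.
  H_1: rank ker ∂_1 − rank ∂_2 = (9 − 4) − 5 = 0, and the invariant factors of ∂_2 are all 1, so H_1 ≅ 0.
  H_2: rank ker ∂_2 − rank ∂_3 = (6 − 5) − 0 = 1, and there is no ∂_3, so H_2 ≅ Z.

(K is a triangulation of the 2-sphere S^2.)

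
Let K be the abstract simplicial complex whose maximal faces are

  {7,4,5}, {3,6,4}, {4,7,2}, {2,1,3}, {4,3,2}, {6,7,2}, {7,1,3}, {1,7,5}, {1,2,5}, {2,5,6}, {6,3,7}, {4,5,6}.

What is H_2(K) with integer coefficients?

H_2 = 0.

Take the total order 1 < 2 < 3 < 4 < 5 < 6 < 7 on the vertex set. Then K (dimension 2) consists of the simplices:

  0-simplices (7): [1], [2], [3], [4], [5], [6], [7]
  1-simplices (18): [1,2], [1,3], [1,5], [1,7], [2,3], [2,4], [2,5], [2,6], [2,7], [3,4], [3,6], [3,7], [4,5], [4,6], [4,7], [5,6], [5,7], [6,7]
  2-simplices (12): [1,2,3], [1,2,5], [1,3,7], [1,5,7], [2,3,4], [2,4,7], [2,5,6], [2,6,7], [3,4,6], [3,6,7], [4,5,6], [4,5,7]

giving chain groups C_0 ≅ Z^7, C_1 ≅ Z^18, C_2 ≅ Z^12.

The boundary map ∂_1: C_1 → C_0 sends each edge [p,q] (with p < q) to q − p. For instance
  ∂[6,7] = [7] − [6].
The resulting 7×18 matrix has rank 6, and its Smith normal form has invariant factors (1,1,1,1,1,1).

∂_2: C_2 → C_1 acts by ∂[p,q,r] = [q,r] − [p,r] + [p,q]. For instance
  ∂[2,4,7] = [4,7] − [2,7] + [2,4],
  ∂[4,5,6] = [5,6] − [4,6] + [4,5].
The 18×12 boundary matrix has rank 12 and Smith normal form diag(1,1,1,1,1,1,1,1,1,1,1,2).

From H_k ≅ ker(∂_k) / im(∂_{k+1}) we obtain:

  H_2: rank ker ∂_2 − rank ∂_3 = (12 − 12) − 0 = 0, and there is no ∂_3, so H_2 = 0.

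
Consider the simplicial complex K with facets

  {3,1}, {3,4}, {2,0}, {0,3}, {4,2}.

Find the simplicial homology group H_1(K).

H_1 ≅ Z.

We work with the vertex ordering 0 < 1 < 2 < 3 < 4. The simplices of K, each written with vertices in increasing order, are:

  0-simplices (5): [0], [1], [2], [3], [4]
  1-simplices (5): [0,2], [0,3], [1,3], [2,4], [3,4]

giving chain groups C_0 ≅ Z^5, C_1 ≅ Z^5.

∂_1: C_1 → C_0 maps an edge to its endpoints' difference, ∂[p,q] = q − p. For instance
  ∂[0,2] = [2] − [0].
This gives a 5×5 integer matrix of rank 4; reducing to Smith normal form yields diagonal entries (1,1,1,1).

Computing H_k = (kernel of ∂_k) / (image of ∂_{k+1}):

  H_1: rank ker ∂_1 − rank ∂_2 = (5 − 4) − 0 = 1, and there is no ∂_2, so H_1 = Z.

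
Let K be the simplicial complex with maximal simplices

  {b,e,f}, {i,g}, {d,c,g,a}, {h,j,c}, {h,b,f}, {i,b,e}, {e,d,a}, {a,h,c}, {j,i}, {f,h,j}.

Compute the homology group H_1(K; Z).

Take the total order a < b < c < d < e < f < g < h < i < j on the vertex set. Then K (dimension 3) consists of the simplices:

  0-simplices (10): a, b, c, d, e, f, g, h, i, j
  1-simplices (22): ac, ad, ae, ag, ah, be, bf, bh, bi, cd, cg, ch, cj, de, dg, ef, ei, fh, fj, gi, hj, ij
  2-simplices (11): acd, acg, ach, ade, adg, bef, bei, bfh, cdg, chj, fhj
  3-simplices (1): acdg

giving chain groups C_0 ≅ Z^10, C_1 ≅ Z^22, C_2 ≅ Z^11, C_3 ≅ Z^1.

Boundary ∂_1: C_1 → C_0 is given by ∂[p,q] = [q] − [p].
This gives a 10×22 integer matrix of rank 9; reducing to Smith normal form yields diagonal entries (1,1,1,1,1,1,1,1,1).

The boundary map ∂_2: C_2 → C_1 sends each 2-simplex [p,q,r] to [q,r] − [p,r] + [p,q]. For instance
  ∂bei = ei − bi + be,
  ∂bef = ef − bf + be.
As a 22×11 matrix over Z this has rank 10, with invariant factors (1,1,1,1,1,1,1,1,1,1).

∂_3: C_3 → C_2 sends each 3-simplex σ to the alternating sum Σ_i (−1)^i (σ with its i-th vertex removed). For instance
  ∂acdg = cdg − adg + acg − acd.
The resulting 11×1 matrix has rank 1, and its Smith normal form has invariant factors (1).

Computing H_k = (kernel of ∂_k) / (image of ∂_{k+1}):

  H_1: rank ker ∂_1 − rank ∂_2 = (22 − 9) − 10 = 3, and the invariant factors of ∂_2 are all 1, so H_1 = Z^3.

H_1 = Z^3.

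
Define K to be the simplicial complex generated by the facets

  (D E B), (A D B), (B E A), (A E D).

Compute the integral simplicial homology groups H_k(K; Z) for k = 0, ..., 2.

H_0 = Z,  H_1 = 0,  H_2 = Z.

We work with the vertex ordering A < B < D < E. The simplices of K, each written with vertices in increasing order, are:

  0-simplices (4): A, B, D, E
  1-simplices (6): AB, AD, AE, BD, BE, DE
  2-simplices (4): ABD, ABE, ADE, BDE

so the chain groups are C_0 ≅ Z^4, C_1 ≅ Z^6, C_2 ≅ Z^4.

Boundary ∂_1: C_1 → C_0 is given by ∂[p,q] = [q] − [p].
The 4×6 boundary matrix has rank 3 and Smith normal form diag(1,1,1).

Boundary ∂_2: C_2 → C_1 sends each 2-simplex [p,q,r] to [q,r] − [p,r] + [p,q]. For instance
  ∂ABD = BD − AD + AB,
  ∂BDE = DE − BE + BD.
The 6×4 boundary matrix has rank 3 and Smith normal form diag(1,1,1).

Computing H_k = (kernel of ∂_k) / (image of ∂_{k+1}):

  H_0: rank C_0 − rank ∂_1 = 4 − 3 = 1, and the invariant factors of ∂_1 are all 1, so H_0 ≅ Z.
  H_1: rank ker ∂_1 − rank ∂_2 = (6 − 3) − 3 = 0, and the invariant factors of ∂_2 are all 1, so H_1 ≅ 0.
  H_2: rank ker ∂_2 − rank ∂_3 = (4 − 3) − 0 = 1, and there is no ∂_3, so H_2 ≅ Z.

As a check, the Euler characteristic is 4 − 6 + 4 = 2, which agrees with 1 − 0 + 1 = 2.
(K is a triangulation of the 2-sphere S^2.)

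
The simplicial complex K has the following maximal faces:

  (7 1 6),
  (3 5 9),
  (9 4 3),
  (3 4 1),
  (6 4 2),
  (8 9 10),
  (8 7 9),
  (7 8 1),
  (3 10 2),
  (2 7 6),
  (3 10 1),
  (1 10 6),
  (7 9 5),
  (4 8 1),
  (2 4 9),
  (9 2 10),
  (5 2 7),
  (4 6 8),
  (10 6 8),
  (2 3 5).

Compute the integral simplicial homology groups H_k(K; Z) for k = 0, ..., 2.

Take the total order 1 < 2 < 3 < 4 < 5 < 6 < 7 < 8 < 9 < 10 on the vertex set. Then K (dimension 2) consists of the simplices:

  0-simplices (10): [1], [2], [3], [4], [5], [6], [7], [8], [9], [10]
  1-simplices (30): (30 of them)
  2-simplices (20): (20 of them)

Hence C_0 ≅ Z^10, C_1 ≅ Z^30, C_2 ≅ Z^20.

The boundary map ∂_1: C_1 → C_0 is given by ∂[p,q] = [q] − [p]. For instance
  ∂[3,4] = [4] − [3].
The resulting 10×30 matrix has rank 9, and its Smith normal form has invariant factors (1,1,1,1,1,1,1,1,1).

The boundary map ∂_2: C_2 → C_1 sends each 2-simplex [p,q,r] to [q,r] − [p,r] + [p,q]. For instance
  ∂[2,6,7] = [6,7] − [2,7] + [2,6],
  ∂[1,7,8] = [7,8] − [1,8] + [1,7].
The resulting 30×20 matrix has rank 20, and its Smith normal form has invariant factors (1,1,1,1,1,1,1,1,1,1,1,1,1,1,1,1,1,1,1,2).

Now H_k = ker ∂_k / im ∂_{k+1}, so:

  H_0: rank C_0 − rank ∂_1 = 10 − 9 = 1, and the invariant factors of ∂_1 are all 1, so H_0 ≅ Z.
  H_1: rank ker ∂_1 − rank ∂_2 = (30 − 9) − 20 = 1, and ∂_2 has invariant factor 2 > 1, so H_1 ≅ Z × Z/2.
  H_2: rank ker ∂_2 − rank ∂_3 = (20 − 20) − 0 = 0, and there is no ∂_3, so H_2 ≅ 0.

As a check, the Euler characteristic is 10 − 30 + 20 = 0, which agrees with 1 − 1 + 0 = 0.
(K is a triangulation of the Klein bottle.)

H_0 ≅ Z,  H_1 ≅ Z × Z/2,  H_2 = 0.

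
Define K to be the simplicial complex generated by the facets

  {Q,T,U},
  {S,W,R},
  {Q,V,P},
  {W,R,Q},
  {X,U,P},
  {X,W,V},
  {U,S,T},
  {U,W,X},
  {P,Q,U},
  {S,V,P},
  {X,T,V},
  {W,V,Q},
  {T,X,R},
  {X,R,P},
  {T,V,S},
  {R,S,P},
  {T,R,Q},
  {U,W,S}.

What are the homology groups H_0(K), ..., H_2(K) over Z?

Order the vertices as P < Q < R < S < T < U < V < W < X. Listing each simplex with vertices in this order, K has dimension 2 with simplices:

  0-simplices (9): P, Q, R, S, T, U, V, W, X
  1-simplices (27): PQ, PR, PS, PU, PV, PX, QR, QT, QU, QV, QW, RS, RT, RW, RX, ST, SU, SV, SW, TU, TV, TX, UW, UX, VW, VX, WX
  2-simplices (18): PQU, PQV, PRS, PRX, PSV, PUX, QRT, QRW, QTU, QVW, RSW, RTX, STU, STV, SUW, TVX, UWX, VWX

giving chain groups C_0 ≅ Z^9, C_1 ≅ Z^27, C_2 ≅ Z^18.

Boundary ∂_1: C_1 → C_0 maps an edge to its endpoints' difference, ∂[p,q] = q − p. For instance
  ∂PS = S − P.
This gives a 9×27 integer matrix of rank 8; reducing to Smith normal form yields diagonal entries (1,1,1,1,1,1,1,1).

Boundary ∂_2: C_2 → C_1 sends each 2-simplex [p,q,r] to [q,r] − [p,r] + [p,q]. For instance
  ∂RSW = SW − RW + RS,
  ∂PQU = QU − PU + PQ.
This gives a 27×18 integer matrix of rank 17; reducing to Smith normal form yields diagonal entries (1,1,1,1,1,1,1,1,1,1,1,1,1,1,1,1,1).

Reading off H_k = ker ∂_k / im ∂_{k+1}:

  H_0: rank C_0 − rank ∂_1 = 9 − 8 = 1, and the invariant factors of ∂_1 are all 1, so H_0 ≅ Z.
  H_1: rank ker ∂_1 − rank ∂_2 = (27 − 8) − 17 = 2, and the invariant factors of ∂_2 are all 1, so H_1 ≅ Z^2.
  H_2: rank ker ∂_2 − rank ∂_3 = (18 − 17) − 0 = 1, and there is no ∂_3, so H_2 ≅ Z.

H_0 = Z,  H_1 = Z^2,  H_2 = Z.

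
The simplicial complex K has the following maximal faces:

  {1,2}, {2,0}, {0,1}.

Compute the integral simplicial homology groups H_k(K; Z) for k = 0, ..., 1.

H_0 ≅ Z,  H_1 ≅ Z.

Fix the vertex order 0 < 1 < 2 and write every simplex with vertices in increasing order. Then dim K = 1 and the simplices of K are:

  0-simplices (3): [0], [1], [2]
  1-simplices (3): [0,1], [0,2], [1,2]

so the chain groups are C_0 ≅ Z^3, C_1 ≅ Z^3.

Boundary ∂_1: C_1 → C_0 maps an edge to its endpoints' difference, ∂[p,q] = q − p. For instance
  ∂[1,2] = [2] − [1].
As a 3×3 matrix over Z this has rank 2, with invariant factors (1,1).

From H_k ≅ ker(∂_k) / im(∂_{k+1}) we obtain:

  H_0: rank C_0 − rank ∂_1 = 3 − 2 = 1, and the invariant factors of ∂_1 are all 1, so H_0 = Z.
  H_1: rank ker ∂_1 − rank ∂_2 = (3 − 2) − 0 = 1, and there is no ∂_2, so H_1 = Z.

As a check, the Euler characteristic is 3 − 3 = 0, which agrees with 1 − 1 = 0.
(K is a triangulation of the circle S^1.)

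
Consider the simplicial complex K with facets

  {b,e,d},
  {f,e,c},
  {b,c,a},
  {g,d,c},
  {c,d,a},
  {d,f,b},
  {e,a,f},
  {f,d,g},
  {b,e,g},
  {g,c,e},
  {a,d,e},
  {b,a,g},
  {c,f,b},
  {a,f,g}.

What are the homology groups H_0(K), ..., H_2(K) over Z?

We work with the vertex ordering a < b < c < d < e < f < g. The simplices of K, each written with vertices in increasing order, are:

  0-simplices (7): a, b, c, d, e, f, g
  1-simplices (21): ab, ac, ad, ae, af, ag, bc, bd, be, bf, bg, cd, ce, cf, cg, de, df, dg, ef, eg, fg
  2-simplices (14): abc, abg, acd, ade, aef, afg, bcf, bde, bdf, beg, cdg, cef, ceg, dfg

Hence C_0 ≅ Z^7, C_1 ≅ Z^21, C_2 ≅ Z^14.

Boundary ∂_1: C_1 → C_0 is given by ∂[p,q] = [q] − [p].
The resulting 7×21 matrix has rank 6, and its Smith normal form has invariant factors (1,1,1,1,1,1).

∂_2: C_2 → C_1 acts by ∂[p,q,r] = [q,r] − [p,r] + [p,q]. For instance
  ∂abg = bg − ag + ab,
  ∂cef = ef − cf + ce.
As a 21×14 matrix over Z this has rank 13, with invariant factors (1,1,1,1,1,1,1,1,1,1,1,1,1).

Computing H_k = (kernel of ∂_k) / (image of ∂_{k+1}):

  H_0: rank C_0 − rank ∂_1 = 7 − 6 = 1, and the invariant factors of ∂_1 are all 1, so H_0 = Z.
  H_1: rank ker ∂_1 − rank ∂_2 = (21 − 6) − 13 = 2, and the invariant factors of ∂_2 are all 1, so H_1 = Z^2.
  H_2: rank ker ∂_2 − rank ∂_3 = (14 − 13) − 0 = 1, and there is no ∂_3, so H_2 = Z.

(K is a triangulation of the torus T^2.)

H_0 ≅ Z,  H_1 ≅ Z^2,  H_2 ≅ Z.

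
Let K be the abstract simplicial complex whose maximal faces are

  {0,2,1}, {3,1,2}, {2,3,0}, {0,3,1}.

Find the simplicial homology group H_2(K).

K has 4 vertices, 6 edges, 4 triangles.
rank ∂_2 = 3, rank ∂_3 = 0 ⇒ b_2 = 4 − 3 − 0 = 1. So H_2 = Z.

H_2 = Z.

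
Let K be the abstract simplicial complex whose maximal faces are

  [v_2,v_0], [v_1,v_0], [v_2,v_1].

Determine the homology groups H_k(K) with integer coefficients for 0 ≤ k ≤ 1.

H_0 ≅ Z,  H_1 ≅ Z.

Take the total order v_0 < v_1 < v_2 on the vertex set. Then K (dimension 1) consists of the simplices:

  0-simplices (3): [v_0], [v_1], [v_2]
  1-simplices (3): [v_0,v_1], [v_0,v_2], [v_1,v_2]

giving chain groups C_0 ≅ Z^3, C_1 ≅ Z^3.

∂_1: C_1 → C_0 sends each edge [p,q] (with p < q) to q − p. For instance
  ∂[v_0,v_1] = [v_1] − [v_0].
This gives a 3×3 integer matrix of rank 2; reducing to Smith normal form yields diagonal entries (1,1).

Now H_k = ker ∂_k / im ∂_{k+1}, so:

  H_0: rank C_0 − rank ∂_1 = 3 − 2 = 1, and the invariant factors of ∂_1 are all 1, so H_0 ≅ Z.
  H_1: rank ker ∂_1 − rank ∂_2 = (3 − 2) − 0 = 1, and there is no ∂_2, so H_1 ≅ Z.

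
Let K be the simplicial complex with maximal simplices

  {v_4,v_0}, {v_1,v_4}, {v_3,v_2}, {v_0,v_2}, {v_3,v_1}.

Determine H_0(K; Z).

H_0 ≅ Z.

We work with the vertex ordering v_0 < v_1 < v_2 < v_3 < v_4. The simplices of K, each written with vertices in increasing order, are:

  0-simplices (5): [v_0], [v_1], [v_2], [v_3], [v_4]
  1-simplices (5): [v_0,v_2], [v_0,v_4], [v_1,v_3], [v_1,v_4], [v_2,v_3]

Hence C_0 ≅ Z^5, C_1 ≅ Z^5.

Boundary ∂_1: C_1 → C_0 maps an edge to its endpoints' difference, ∂[p,q] = q − p.
The resulting 5×5 matrix has rank 4, and its Smith normal form has invariant factors (1,1,1,1).

Reading off H_k = ker ∂_k / im ∂_{k+1}:

  H_0: rank C_0 − rank ∂_1 = 5 − 4 = 1, and the invariant factors of ∂_1 are all 1, so H_0 = Z.

(K is a triangulation of the circle S^1.)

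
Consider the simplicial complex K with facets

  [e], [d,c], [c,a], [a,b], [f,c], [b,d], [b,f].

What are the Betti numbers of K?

b_0 = 2, b_1 = 2.

Take the total order a < b < c < d < e < f on the vertex set. Then K (dimension 1) consists of the simplices:

  0-simplices (6): a, b, c, d, e, f
  1-simplices (6): ab, ac, bd, bf, cd, cf

Hence C_0 ≅ Z^6, C_1 ≅ Z^6.

Boundary ∂_1: C_1 → C_0 maps an edge to its endpoints' difference, ∂[p,q] = q − p.
As a 6×6 matrix over Z this has rank 4, with invariant factors (1,1,1,1).

Now H_k = ker ∂_k / im ∂_{k+1}, so:

  H_0: rank C_0 − rank ∂_1 = 6 − 4 = 2, and the invariant factors of ∂_1 are all 1, so H_0 = Z^2.
  H_1: rank ker ∂_1 − rank ∂_2 = (6 − 4) − 0 = 2, and there is no ∂_2, so H_1 = Z^2.

Hence the Betti numbers are b_0 = 2, b_1 = 2.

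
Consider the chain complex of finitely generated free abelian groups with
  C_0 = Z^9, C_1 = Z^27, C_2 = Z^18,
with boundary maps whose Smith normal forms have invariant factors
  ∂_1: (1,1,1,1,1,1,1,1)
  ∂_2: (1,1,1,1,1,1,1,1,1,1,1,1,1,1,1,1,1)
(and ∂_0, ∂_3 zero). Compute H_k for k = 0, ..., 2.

H_0: b_0 = 9 − 0 − 8 = 1; torsion from ∂_1 factors > 1: none. So H_0 = Z.
H_1: b_1 = 27 − 8 − 17 = 2; torsion from ∂_2 factors > 1: none. So H_1 = Z^2.
H_2: b_2 = 18 − 17 − 0 = 1; torsion from ∂_3 factors > 1: none. So H_2 = Z.

H_0 = Z,  H_1 = Z^2,  H_2 = Z.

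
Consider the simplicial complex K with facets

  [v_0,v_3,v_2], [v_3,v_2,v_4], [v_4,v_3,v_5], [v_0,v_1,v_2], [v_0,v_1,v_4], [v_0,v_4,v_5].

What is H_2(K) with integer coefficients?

H_2 = 0.

Order the vertices as v_0 < v_1 < v_2 < v_3 < v_4 < v_5. Listing each simplex with vertices in this order, K has dimension 2 with simplices:

  0-simplices (6): [v_0], [v_1], [v_2], [v_3], [v_4], [v_5]
  1-simplices (12): [v_0,v_1], [v_0,v_2], [v_0,v_3], [v_0,v_4], [v_0,v_5], [v_1,v_2], [v_1,v_4], [v_2,v_3], [v_2,v_4], [v_3,v_4], [v_3,v_5], [v_4,v_5]
  2-simplices (6): [v_0,v_1,v_2], [v_0,v_1,v_4], [v_0,v_2,v_3], [v_0,v_4,v_5], [v_2,v_3,v_4], [v_3,v_4,v_5]

Hence C_0 ≅ Z^6, C_1 ≅ Z^12, C_2 ≅ Z^6.

The boundary map ∂_1: C_1 → C_0 maps an edge to its endpoints' difference, ∂[p,q] = q − p. For instance
  ∂[v_3,v_5] = [v_5] − [v_3].
The 6×12 boundary matrix has rank 5 and Smith normal form diag(1,1,1,1,1).

The boundary map ∂_2: C_2 → C_1 maps a triangle to the signed sum of its edges. For instance
  ∂[v_2,v_3,v_4] = [v_3,v_4] − [v_2,v_4] + [v_2,v_3],
  ∂[v_0,v_4,v_5] = [v_4,v_5] − [v_0,v_5] + [v_0,v_4].
The resulting 12×6 matrix has rank 6, and its Smith normal form has invariant factors (1,1,1,1,1,1).

From H_k ≅ ker(∂_k) / im(∂_{k+1}) we obtain:

  H_2: rank ker ∂_2 − rank ∂_3 = (6 − 6) − 0 = 0, and there is no ∂_3, so H_2 = 0.

(K is a triangulation of the cylinder S^1 x I.)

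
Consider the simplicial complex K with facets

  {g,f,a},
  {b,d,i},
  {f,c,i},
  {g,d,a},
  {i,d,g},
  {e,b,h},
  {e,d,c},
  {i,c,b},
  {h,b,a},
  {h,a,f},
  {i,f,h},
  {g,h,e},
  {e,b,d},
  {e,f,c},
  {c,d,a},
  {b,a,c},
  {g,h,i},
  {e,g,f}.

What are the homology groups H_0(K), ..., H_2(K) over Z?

Order the vertices as a < b < c < d < e < f < g < h < i. Listing each simplex with vertices in this order, K has dimension 2 with simplices:

  0-simplices (9): a, b, c, d, e, f, g, h, i
  1-simplices (27): ab, ac, ad, af, ag, ah, bc, bd, be, bh, bi, cd, ce, cf, ci, de, dg, di, ef, eg, eh, fg, fh, fi, gh, gi, hi
  2-simplices (18): abc, abh, acd, adg, afg, afh, bci, bde, bdi, beh, cde, cef, cfi, dgi, efg, egh, fhi, ghi

giving chain groups C_0 ≅ Z^9, C_1 ≅ Z^27, C_2 ≅ Z^18.

The boundary map ∂_1: C_1 → C_0 sends each edge [p,q] (with p < q) to q − p.
As a 9×27 matrix over Z this has rank 8, with invariant factors (1,1,1,1,1,1,1,1).

Boundary ∂_2: C_2 → C_1 maps a triangle to the signed sum of its edges. For instance
  ∂abc = bc − ac + ab,
  ∂efg = fg − eg + ef.
The resulting 27×18 matrix has rank 18, and its Smith normal form has invariant factors (1,1,1,1,1,1,1,1,1,1,1,1,1,1,1,1,1,2).

From H_k ≅ ker(∂_k) / im(∂_{k+1}) we obtain:

  H_0: rank C_0 − rank ∂_1 = 9 − 8 = 1, and the invariant factors of ∂_1 are all 1, so H_0 ≅ Z.
  H_1: rank ker ∂_1 − rank ∂_2 = (27 − 8) − 18 = 1, and ∂_2 has invariant factor 2 > 1, so H_1 ≅ Z ⊕ Z/2.
  H_2: rank ker ∂_2 − rank ∂_3 = (18 − 18) − 0 = 0, and there is no ∂_3, so H_2 ≅ 0.

As a check, the Euler characteristic is 9 − 27 + 18 = 0, which agrees with 1 − 1 + 0 = 0.

H_0 ≅ Z,  H_1 ≅ Z ⊕ Z/2,  H_2 = 0.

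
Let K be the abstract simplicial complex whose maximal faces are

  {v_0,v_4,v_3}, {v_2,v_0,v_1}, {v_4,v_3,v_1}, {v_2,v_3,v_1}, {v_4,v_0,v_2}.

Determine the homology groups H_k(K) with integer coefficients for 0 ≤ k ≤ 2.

H_0 ≅ Z,  H_1 ≅ Z,  H_2 = 0.

Take the total order v_0 < v_1 < v_2 < v_3 < v_4 on the vertex set. Then K (dimension 2) consists of the simplices:

  0-simplices (5): [v_0], [v_1], [v_2], [v_3], [v_4]
  1-simplices (10): [v_0,v_1], [v_0,v_2], [v_0,v_3], [v_0,v_4], [v_1,v_2], [v_1,v_3], [v_1,v_4], [v_2,v_3], [v_2,v_4], [v_3,v_4]
  2-simplices (5): [v_0,v_1,v_2], [v_0,v_2,v_4], [v_0,v_3,v_4], [v_1,v_2,v_3], [v_1,v_3,v_4]

Hence C_0 ≅ Z^5, C_1 ≅ Z^10, C_2 ≅ Z^5.

The boundary map ∂_1: C_1 → C_0 sends each edge [p,q] (with p < q) to q − p.
This gives a 5×10 integer matrix of rank 4; reducing to Smith normal form yields diagonal entries (1,1,1,1).

∂_2: C_2 → C_1 maps a triangle to the signed sum of its edges. For instance
  ∂[v_0,v_3,v_4] = [v_3,v_4] − [v_0,v_4] + [v_0,v_3],
  ∂[v_1,v_2,v_3] = [v_2,v_3] − [v_1,v_3] + [v_1,v_2].
The resulting 10×5 matrix has rank 5, and its Smith normal form has invariant factors (1,1,1,1,1).

From H_k ≅ ker(∂_k) / im(∂_{k+1}) we obtain:

  H_0: rank C_0 − rank ∂_1 = 5 − 4 = 1, and the invariant factors of ∂_1 are all 1, so H_0 = Z.
  H_1: rank ker ∂_1 − rank ∂_2 = (10 − 4) − 5 = 1, and the invariant factors of ∂_2 are all 1, so H_1 = Z.
  H_2: rank ker ∂_2 − rank ∂_3 = (5 − 5) − 0 = 0, and there is no ∂_3, so H_2 = 0.

As a check, the Euler characteristic is 5 − 10 + 5 = 0, which agrees with 1 − 1 + 0 = 0.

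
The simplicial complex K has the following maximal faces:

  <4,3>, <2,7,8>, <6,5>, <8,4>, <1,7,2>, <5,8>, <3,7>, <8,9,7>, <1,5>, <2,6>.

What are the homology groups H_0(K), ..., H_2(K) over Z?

H_0 = Z,  H_1 = Z^3,  H_2 = 0.

K has 9 vertices, 14 edges, 3 triangles.
rank ∂_0 = 0, rank ∂_1 = 8 ⇒ b_0 = 9 − 0 − 8 = 1; all invariant factors of ∂_1 are 1 so no torsion. So H_0 ≅ Z.
rank ∂_1 = 8, rank ∂_2 = 3 ⇒ b_1 = 14 − 8 − 3 = 3; all invariant factors of ∂_2 are 1 so no torsion. So H_1 ≅ Z^3.
rank ∂_2 = 3, rank ∂_3 = 0 ⇒ b_2 = 3 − 3 − 0 = 0. So H_2 ≅ 0.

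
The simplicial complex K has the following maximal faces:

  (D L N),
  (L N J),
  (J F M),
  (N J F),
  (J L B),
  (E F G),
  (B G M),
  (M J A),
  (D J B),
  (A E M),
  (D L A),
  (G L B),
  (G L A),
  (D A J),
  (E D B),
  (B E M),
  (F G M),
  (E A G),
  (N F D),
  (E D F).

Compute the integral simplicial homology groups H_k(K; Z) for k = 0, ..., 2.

H_0 = Z,  H_1 = Z ⊕ Z/2,  H_2 = 0.

K has 10 vertices, 30 edges, 20 triangles.
rank ∂_0 = 0, rank ∂_1 = 9 ⇒ b_0 = 10 − 0 − 9 = 1; all invariant factors of ∂_1 are 1 so no torsion. So H_0 = Z.
rank ∂_1 = 9, rank ∂_2 = 20 ⇒ b_1 = 30 − 9 − 20 = 1; ∂_2 has invariant factor(s) [2] giving torsion. So H_1 = Z ⊕ Z/2.
rank ∂_2 = 20, rank ∂_3 = 0 ⇒ b_2 = 20 − 20 − 0 = 0. So H_2 = 0.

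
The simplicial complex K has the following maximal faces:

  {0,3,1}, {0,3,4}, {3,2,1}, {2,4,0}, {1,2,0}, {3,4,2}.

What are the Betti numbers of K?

Take the total order 0 < 1 < 2 < 3 < 4 on the vertex set. Then K (dimension 2) consists of the simplices:

  0-simplices (5): [0], [1], [2], [3], [4]
  1-simplices (9): [0,1], [0,2], [0,3], [0,4], [1,2], [1,3], [2,3], [2,4], [3,4]
  2-simplices (6): [0,1,2], [0,1,3], [0,2,4], [0,3,4], [1,2,3], [2,3,4]

so the chain groups are C_0 ≅ Z^5, C_1 ≅ Z^9, C_2 ≅ Z^6.

∂_1: C_1 → C_0 sends each edge [p,q] (with p < q) to q − p. For instance
  ∂[1,3] = [3] − [1].
The 5×9 boundary matrix has rank 4 and Smith normal form diag(1,1,1,1).

Boundary ∂_2: C_2 → C_1 acts by ∂[p,q,r] = [q,r] − [p,r] + [p,q]. For instance
  ∂[0,3,4] = [3,4] − [0,4] + [0,3],
  ∂[0,2,4] = [2,4] − [0,4] + [0,2].
This gives a 9×6 integer matrix of rank 5; reducing to Smith normal form yields diagonal entries (1,1,1,1,1).

From H_k ≅ ker(∂_k) / im(∂_{k+1}) we obtain:

  H_0: rank C_0 − rank ∂_1 = 5 − 4 = 1, and the invariant factors of ∂_1 are all 1, so H_0 ≅ Z.
  H_1: rank ker ∂_1 − rank ∂_2 = (9 − 4) − 5 = 0, and the invariant factors of ∂_2 are all 1, so H_1 ≅ 0.
  H_2: rank ker ∂_2 − rank ∂_3 = (6 − 5) − 0 = 1, and there is no ∂_3, so H_2 ≅ Z.

As a check, the Euler characteristic is 5 − 9 + 6 = 2, which agrees with 1 − 0 + 1 = 2.
(K is a triangulation of the 2-sphere S^2.)

Hence the Betti numbers are b_0 = 1, b_1 = 0, b_2 = 1.

b_0 = 1, b_1 = 0, b_2 = 1.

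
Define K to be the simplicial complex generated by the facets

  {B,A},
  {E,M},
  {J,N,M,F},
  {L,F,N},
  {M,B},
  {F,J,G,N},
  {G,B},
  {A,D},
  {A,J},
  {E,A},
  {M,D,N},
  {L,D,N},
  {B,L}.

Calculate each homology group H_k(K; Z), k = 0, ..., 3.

K has 10 vertices, 22 edges, 10 triangles, 2 3-simplices.
rank ∂_0 = 0, rank ∂_1 = 9 ⇒ b_0 = 10 − 0 − 9 = 1; all invariant factors of ∂_1 are 1 so no torsion. So H_0 = Z.
rank ∂_1 = 9, rank ∂_2 = 8 ⇒ b_1 = 22 − 9 − 8 = 5; all invariant factors of ∂_2 are 1 so no torsion. So H_1 = Z^5.
rank ∂_2 = 8, rank ∂_3 = 2 ⇒ b_2 = 10 − 8 − 2 = 0; all invariant factors of ∂_3 are 1 so no torsion. So H_2 = 0.
rank ∂_3 = 2, rank ∂_4 = 0 ⇒ b_3 = 2 − 2 − 0 = 0. So H_3 = 0.

H_0 ≅ Z,  H_1 ≅ Z^5,  H_2 = 0,  H_3 = 0.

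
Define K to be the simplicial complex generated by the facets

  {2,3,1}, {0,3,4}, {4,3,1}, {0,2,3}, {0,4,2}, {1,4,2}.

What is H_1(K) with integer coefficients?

We work with the vertex ordering 0 < 1 < 2 < 3 < 4. The simplices of K, each written with vertices in increasing order, are:

  0-simplices (5): [0], [1], [2], [3], [4]
  1-simplices (9): [0,2], [0,3], [0,4], [1,2], [1,3], [1,4], [2,3], [2,4], [3,4]
  2-simplices (6): [0,2,3], [0,2,4], [0,3,4], [1,2,3], [1,2,4], [1,3,4]

Hence C_0 ≅ Z^5, C_1 ≅ Z^9, C_2 ≅ Z^6.

Boundary ∂_1: C_1 → C_0 sends each edge [p,q] (with p < q) to q − p.
This gives a 5×9 integer matrix of rank 4; reducing to Smith normal form yields diagonal entries (1,1,1,1).

Boundary ∂_2: C_2 → C_1 sends each 2-simplex [p,q,r] to [q,r] − [p,r] + [p,q]. For instance
  ∂[0,3,4] = [3,4] − [0,4] + [0,3],
  ∂[0,2,3] = [2,3] − [0,3] + [0,2].
This gives a 9×6 integer matrix of rank 5; reducing to Smith normal form yields diagonal entries (1,1,1,1,1).

Computing H_k = (kernel of ∂_k) / (image of ∂_{k+1}):

  H_1: rank ker ∂_1 − rank ∂_2 = (9 − 4) − 5 = 0, and the invariant factors of ∂_2 are all 1, so H_1 = 0.

(K is a triangulation of the 2-sphere S^2.)

H_1 = 0.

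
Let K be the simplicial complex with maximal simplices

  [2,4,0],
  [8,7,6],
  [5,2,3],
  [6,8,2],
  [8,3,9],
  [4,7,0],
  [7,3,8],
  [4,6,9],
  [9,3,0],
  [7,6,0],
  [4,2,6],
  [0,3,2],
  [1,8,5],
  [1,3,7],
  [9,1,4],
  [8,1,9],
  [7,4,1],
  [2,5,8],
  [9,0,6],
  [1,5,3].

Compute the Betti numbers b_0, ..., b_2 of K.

We work with the vertex ordering 0 < 1 < 2 < 3 < 4 < 5 < 6 < 7 < 8 < 9. The simplices of K, each written with vertices in increasing order, are:

  0-simplices (10): [0], [1], [2], [3], [4], [5], [6], [7], [8], [9]
  1-simplices (30): (30 of them)
  2-simplices (20): (20 of them)

Hence C_0 ≅ Z^10, C_1 ≅ Z^30, C_2 ≅ Z^20.

Boundary ∂_1: C_1 → C_0 is given by ∂[p,q] = [q] − [p].
The 10×30 boundary matrix has rank 9 and Smith normal form diag(1,1,1,1,1,1,1,1,1).

∂_2: C_2 → C_1 maps a triangle to the signed sum of its edges. For instance
  ∂[0,6,7] = [6,7] − [0,7] + [0,6],
  ∂[1,3,5] = [3,5] − [1,5] + [1,3].
The resulting 30×20 matrix has rank 20, and its Smith normal form has invariant factors (1,1,1,1,1,1,1,1,1,1,1,1,1,1,1,1,1,1,1,2).

Reading off H_k = ker ∂_k / im ∂_{k+1}:

  H_0: rank C_0 − rank ∂_1 = 10 − 9 = 1, and the invariant factors of ∂_1 are all 1, so H_0 ≅ Z.
  H_1: rank ker ∂_1 − rank ∂_2 = (30 − 9) − 20 = 1, and ∂_2 has invariant factor 2 > 1, so H_1 ≅ Z ⊕ Z/2.
  H_2: rank ker ∂_2 − rank ∂_3 = (20 − 20) − 0 = 0, and there is no ∂_3, so H_2 ≅ 0.

Hence the Betti numbers are b_0 = 1, b_1 = 1, b_2 = 0.

b_0 = 1, b_1 = 1, b_2 = 0.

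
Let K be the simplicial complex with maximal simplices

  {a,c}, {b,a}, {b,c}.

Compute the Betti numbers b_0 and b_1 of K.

We work with the vertex ordering a < b < c. The simplices of K, each written with vertices in increasing order, are:

  0-simplices (3): a, b, c
  1-simplices (3): ab, ac, bc

so the chain groups are C_0 ≅ Z^3, C_1 ≅ Z^3.

∂_1: C_1 → C_0 maps an edge to its endpoints' difference, ∂[p,q] = q − p.
As a 3×3 matrix over Z this has rank 2, with invariant factors (1,1).

Computing H_k = (kernel of ∂_k) / (image of ∂_{k+1}):

  H_0: rank C_0 − rank ∂_1 = 3 − 2 = 1, and the invariant factors of ∂_1 are all 1, so H_0 = Z.
  H_1: rank ker ∂_1 − rank ∂_2 = (3 − 2) − 0 = 1, and there is no ∂_2, so H_1 = Z.

As a check, the Euler characteristic is 3 − 3 = 0, which agrees with 1 − 1 = 0.

Hence the Betti numbers are b_0 = 1, b_1 = 1.

b_0 = 1, b_1 = 1.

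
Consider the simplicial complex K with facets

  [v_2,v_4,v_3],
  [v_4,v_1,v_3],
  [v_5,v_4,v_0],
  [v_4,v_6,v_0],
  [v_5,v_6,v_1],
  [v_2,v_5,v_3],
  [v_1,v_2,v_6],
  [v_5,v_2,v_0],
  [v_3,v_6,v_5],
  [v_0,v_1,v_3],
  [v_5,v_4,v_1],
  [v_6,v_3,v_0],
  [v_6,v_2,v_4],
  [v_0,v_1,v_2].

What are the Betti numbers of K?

We work with the vertex ordering v_0 < v_1 < v_2 < v_3 < v_4 < v_5 < v_6. The simplices of K, each written with vertices in increasing order, are:

  0-simplices (7): [v_0], [v_1], [v_2], [v_3], [v_4], [v_5], [v_6]
  1-simplices (21): (21 of them)
  2-simplices (14): (14 of them)

so the chain groups are C_0 ≅ Z^7, C_1 ≅ Z^21, C_2 ≅ Z^14.

∂_1: C_1 → C_0 maps an edge to its endpoints' difference, ∂[p,q] = q − p. For instance
  ∂[v_0,v_6] = [v_6] − [v_0].
This gives a 7×21 integer matrix of rank 6; reducing to Smith normal form yields diagonal entries (1,1,1,1,1,1).

Boundary ∂_2: C_2 → C_1 maps a triangle to the signed sum of its edges. For instance
  ∂[v_0,v_2,v_5] = [v_2,v_5] − [v_0,v_5] + [v_0,v_2],
  ∂[v_1,v_2,v_6] = [v_2,v_6] − [v_1,v_6] + [v_1,v_2].
This gives a 21×14 integer matrix of rank 13; reducing to Smith normal form yields diagonal entries (1,1,1,1,1,1,1,1,1,1,1,1,1).

Now H_k = ker ∂_k / im ∂_{k+1}, so:

  H_0: rank C_0 − rank ∂_1 = 7 − 6 = 1, and the invariant factors of ∂_1 are all 1, so H_0 ≅ Z.
  H_1: rank ker ∂_1 − rank ∂_2 = (21 − 6) − 13 = 2, and the invariant factors of ∂_2 are all 1, so H_1 ≅ Z^2.
  H_2: rank ker ∂_2 − rank ∂_3 = (14 − 13) − 0 = 1, and there is no ∂_3, so H_2 ≅ Z.

As a check, the Euler characteristic is 7 − 21 + 14 = 0, which agrees with 1 − 2 + 1 = 0.

Hence the Betti numbers are b_0 = 1, b_1 = 2, b_2 = 1.

b_0 = 1, b_1 = 2, b_2 = 1.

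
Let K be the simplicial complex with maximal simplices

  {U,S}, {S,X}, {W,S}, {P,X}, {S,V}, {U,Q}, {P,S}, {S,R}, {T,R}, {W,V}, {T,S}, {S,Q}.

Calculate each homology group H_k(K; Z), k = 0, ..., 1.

Fix the vertex order P < Q < R < S < T < U < V < W < X and write every simplex with vertices in increasing order. Then dim K = 1 and the simplices of K are:

  0-simplices (9): P, Q, R, S, T, U, V, W, X
  1-simplices (12): PS, PX, QS, QU, RS, RT, ST, SU, SV, SW, SX, VW

so the chain groups are C_0 ≅ Z^9, C_1 ≅ Z^12.

∂_1: C_1 → C_0 maps an edge to its endpoints' difference, ∂[p,q] = q − p. For instance
  ∂SW = W − S.
The resulting 9×12 matrix has rank 8, and its Smith normal form has invariant factors (1,1,1,1,1,1,1,1).

Reading off H_k = ker ∂_k / im ∂_{k+1}:

  H_0: rank C_0 − rank ∂_1 = 9 − 8 = 1, and the invariant factors of ∂_1 are all 1, so H_0 = Z.
  H_1: rank ker ∂_1 − rank ∂_2 = (12 − 8) − 0 = 4, and there is no ∂_2, so H_1 = Z^4.

As a check, the Euler characteristic is 9 − 12 = -3, which agrees with 1 − 4 = -3.
(K is a triangulation of a wedge of 4 circles.)

H_0 = Z,  H_1 = Z^4.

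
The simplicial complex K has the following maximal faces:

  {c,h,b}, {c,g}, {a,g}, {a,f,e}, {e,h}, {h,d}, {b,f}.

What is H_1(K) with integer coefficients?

Order the vertices as a < b < c < d < e < f < g < h. Listing each simplex with vertices in this order, K has dimension 2 with simplices:

  0-simplices (8): a, b, c, d, e, f, g, h
  1-simplices (11): ae, af, ag, bc, bf, bh, cg, ch, dh, ef, eh
  2-simplices (2): aef, bch

giving chain groups C_0 ≅ Z^8, C_1 ≅ Z^11, C_2 ≅ Z^2.

∂_1: C_1 → C_0 sends each edge [p,q] (with p < q) to q − p. For instance
  ∂bf = f − b.
The 8×11 boundary matrix has rank 7 and Smith normal form diag(1,1,1,1,1,1,1).

∂_2: C_2 → C_1 acts by ∂[p,q,r] = [q,r] − [p,r] + [p,q]. For instance
  ∂bch = ch − bh + bc,
  ∂aef = ef − af + ae.
This gives a 11×2 integer matrix of rank 2; reducing to Smith normal form yields diagonal entries (1,1).

Computing H_k = (kernel of ∂_k) / (image of ∂_{k+1}):

  H_1: rank ker ∂_1 − rank ∂_2 = (11 − 7) − 2 = 2, and the invariant factors of ∂_2 are all 1, so H_1 = Z^2.

H_1 = Z^2.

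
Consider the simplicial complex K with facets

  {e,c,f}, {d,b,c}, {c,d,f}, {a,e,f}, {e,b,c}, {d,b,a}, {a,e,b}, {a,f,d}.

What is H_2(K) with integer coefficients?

H_2 ≅ Z.

We work with the vertex ordering a < b < c < d < e < f. The simplices of K, each written with vertices in increasing order, are:

  0-simplices (6): a, b, c, d, e, f
  1-simplices (12): ab, ad, ae, af, bc, bd, be, cd, ce, cf, df, ef
  2-simplices (8): abd, abe, adf, aef, bcd, bce, cdf, cef

so the chain groups are C_0 ≅ Z^6, C_1 ≅ Z^12, C_2 ≅ Z^8.

∂_1: C_1 → C_0 sends each edge [p,q] (with p < q) to q − p.
The 6×12 boundary matrix has rank 5 and Smith normal form diag(1,1,1,1,1).

Boundary ∂_2: C_2 → C_1 acts by ∂[p,q,r] = [q,r] − [p,r] + [p,q]. For instance
  ∂bce = ce − be + bc,
  ∂cdf = df − cf + cd.
The resulting 12×8 matrix has rank 7, and its Smith normal form has invariant factors (1,1,1,1,1,1,1).

Reading off H_k = ker ∂_k / im ∂_{k+1}:

  H_2: rank ker ∂_2 − rank ∂_3 = (8 − 7) − 0 = 1, and there is no ∂_3, so H_2 ≅ Z.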